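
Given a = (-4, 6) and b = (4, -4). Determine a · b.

a · b = (-4)·4 + 6·(-4) = -16 - 24 = -40

-40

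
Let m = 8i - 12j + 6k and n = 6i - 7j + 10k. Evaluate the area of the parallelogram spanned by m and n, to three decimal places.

90.973

i: (-12)·10 - 6·(-7) = -120 - (-42) = -78
j: 6·6 - 8·10 = 36 - 80 = -44
k: 8·(-7) - (-12)·6 = -56 - (-72) = 16
m × n = (-78, -44, 16)
|m × n| = √((-78)² + (-44)² + 16²) = √8276 ≈ 90.9725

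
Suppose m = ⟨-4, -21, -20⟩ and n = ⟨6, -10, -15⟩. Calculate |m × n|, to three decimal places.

270.520

i: (-21)·(-15) - (-20)·(-10) = 315 - 200 = 115
j: (-20)·6 - (-4)·(-15) = -120 - 60 = -180
k: (-4)·(-10) - (-21)·6 = 40 - (-126) = 166
m × n = (115, -180, 166)
|m × n| = √(115² + (-180)² + 166²) = √73181 ≈ 270.5199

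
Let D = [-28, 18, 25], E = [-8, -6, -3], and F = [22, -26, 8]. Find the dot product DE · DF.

DE = E − D = (20, -24, -28)
DF = F − D = (50, -44, -17)
DE · DF = 20·50 + (-24)·(-44) + (-28)·(-17) = 1000 + 1056 + 476 = 2532

2532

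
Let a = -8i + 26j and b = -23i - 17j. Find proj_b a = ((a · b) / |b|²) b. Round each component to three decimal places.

(7.254, 5.362)

a · b = (-8)·(-23) + 26·(-17) = 184 - 442 = -258
|b|² = 529 + 289 = 818
proj_b a = (-258/818) · (-23, -17) ≈ (7.254, 5.362)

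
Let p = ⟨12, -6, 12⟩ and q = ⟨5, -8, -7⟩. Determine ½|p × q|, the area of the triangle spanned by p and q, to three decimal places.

105.043

i: (-6)·(-7) - 12·(-8) = 42 - (-96) = 138
j: 12·5 - 12·(-7) = 60 - (-84) = 144
k: 12·(-8) - (-6)·5 = -96 - (-30) = -66
p × q = (138, 144, -66)
|p × q| = √(138² + 144² + (-66)²) = √44136 ≈ 210.0857
area = ½ · 210.0857 ≈ 105.043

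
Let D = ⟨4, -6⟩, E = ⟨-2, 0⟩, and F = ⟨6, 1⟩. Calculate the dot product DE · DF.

DE = E − D = (-6, 6)
DF = F − D = (2, 7)
DE · DF = (-6)·2 + 6·7 = -12 + 42 = 30

30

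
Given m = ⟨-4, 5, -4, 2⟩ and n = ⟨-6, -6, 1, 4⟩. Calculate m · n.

m · n = (-4)·(-6) + 5·(-6) + (-4)·1 + 2·4 = 24 - 30 - 4 + 8 = -2

-2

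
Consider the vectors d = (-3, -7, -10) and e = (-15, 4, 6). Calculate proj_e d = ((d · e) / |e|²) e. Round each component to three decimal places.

d · e = (-3)·(-15) + (-7)·4 + (-10)·6 = 45 - 28 - 60 = -43
|e|² = 225 + 16 + 36 = 277
proj_e d = (-43/277) · (-15, 4, 6) ≈ (2.329, -0.621, -0.931)

(2.329, -0.621, -0.931)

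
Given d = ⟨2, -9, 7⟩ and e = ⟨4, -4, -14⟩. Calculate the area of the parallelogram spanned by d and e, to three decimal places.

i: (-9)·(-14) - 7·(-4) = 126 - (-28) = 154
j: 7·4 - 2·(-14) = 28 - (-28) = 56
k: 2·(-4) - (-9)·4 = -8 - (-36) = 28
d × e = (154, 56, 28)
|d × e| = √(154² + 56² + 28²) = √27636 ≈ 166.2408

166.241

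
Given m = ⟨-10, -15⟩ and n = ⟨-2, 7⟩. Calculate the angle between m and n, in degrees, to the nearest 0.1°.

130.4

m · n = (-10)·(-2) + (-15)·7 = 20 - 105 = -85
|m|² = 100 + 225 = 325,  |m| = √325 ≈ 18.027756
|n|² = 4 + 49 = 53,  |n| = √53 ≈ 7.280110
cos θ = -85 / (18.027756 · 7.280110) ≈ -0.64765
θ = arccos(-0.64765) ≈ 130.4°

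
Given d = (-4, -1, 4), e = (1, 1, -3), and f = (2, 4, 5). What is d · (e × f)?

-49

e × f:
i: 1·5 - (-3)·4 = 5 - (-12) = 17
j: (-3)·2 - 1·5 = -6 - 5 = -11
k: 1·4 - 1·2 = 4 - 2 = 2
e × f = (17, -11, 2)
d · (e × f) = (-4)·17 + (-1)·(-11) + 4·2 = -68 + 11 + 8 = -49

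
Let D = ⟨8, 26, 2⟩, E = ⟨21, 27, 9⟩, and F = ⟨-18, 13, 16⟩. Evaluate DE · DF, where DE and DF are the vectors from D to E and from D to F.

-253

DE = E − D = (13, 1, 7)
DF = F − D = (-26, -13, 14)
DE · DF = 13·(-26) + 1·(-13) + 7·14 = -338 - 13 + 98 = -253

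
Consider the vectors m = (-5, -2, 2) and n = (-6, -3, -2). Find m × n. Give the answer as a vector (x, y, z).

i: (-2)·(-2) - 2·(-3) = 4 - (-6) = 10
j: 2·(-6) - (-5)·(-2) = -12 - 10 = -22
k: (-5)·(-3) - (-2)·(-6) = 15 - 12 = 3
m × n = (10, -22, 3)

(10, -22, 3)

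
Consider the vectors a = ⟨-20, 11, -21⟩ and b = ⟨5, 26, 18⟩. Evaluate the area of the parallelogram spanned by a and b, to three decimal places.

974.262

i: 11·18 - (-21)·26 = 198 - (-546) = 744
j: (-21)·5 - (-20)·18 = -105 - (-360) = 255
k: (-20)·26 - 11·5 = -520 - 55 = -575
a × b = (744, 255, -575)
|a × b| = √(744² + 255² + (-575)²) = √949186 ≈ 974.2618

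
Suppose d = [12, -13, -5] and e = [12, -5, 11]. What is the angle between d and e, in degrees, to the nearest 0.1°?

60.5

d · e = 12·12 + (-13)·(-5) + (-5)·11 = 144 + 65 - 55 = 154
|d|² = 144 + 169 + 25 = 338,  |d| = √338 ≈ 18.384776
|e|² = 144 + 25 + 121 = 290,  |e| = √290 ≈ 17.029386
cos θ = 154 / (18.384776 · 17.029386) ≈ 0.49188
θ = arccos(0.49188) ≈ 60.5°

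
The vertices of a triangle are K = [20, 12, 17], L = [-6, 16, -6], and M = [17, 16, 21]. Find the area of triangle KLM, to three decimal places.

111.867

KL = (-26, 4, -23),  KM = (-3, 4, 4)
i: 4·4 - (-23)·4 = 16 - (-92) = 108
j: (-23)·(-3) - (-26)·4 = 69 - (-104) = 173
k: (-26)·4 - 4·(-3) = -104 - (-12) = -92
KL × KM = (108, 173, -92)
|KL × KM| = √50057 ≈ 223.7342
area = ½ · 223.7342 ≈ 111.867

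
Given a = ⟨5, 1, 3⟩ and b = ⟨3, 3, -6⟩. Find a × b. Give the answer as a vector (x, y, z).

i: 1·(-6) - 3·3 = -6 - 9 = -15
j: 3·3 - 5·(-6) = 9 - (-30) = 39
k: 5·3 - 1·3 = 15 - 3 = 12
a × b = (-15, 39, 12)

(-15, 39, 12)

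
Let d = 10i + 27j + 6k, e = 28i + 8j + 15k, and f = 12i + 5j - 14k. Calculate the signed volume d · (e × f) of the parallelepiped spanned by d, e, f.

e × f:
i: 8·(-14) - 15·5 = -112 - 75 = -187
j: 15·12 - 28·(-14) = 180 - (-392) = 572
k: 28·5 - 8·12 = 140 - 96 = 44
e × f = (-187, 572, 44)
d · (e × f) = 10·(-187) + 27·572 + 6·44 = -1870 + 15444 + 264 = 13838

13838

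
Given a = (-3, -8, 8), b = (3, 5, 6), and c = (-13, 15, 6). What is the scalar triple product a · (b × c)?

1828

b × c:
i: 5·6 - 6·15 = 30 - 90 = -60
j: 6·(-13) - 3·6 = -78 - 18 = -96
k: 3·15 - 5·(-13) = 45 - (-65) = 110
b × c = (-60, -96, 110)
a · (b × c) = (-3)·(-60) + (-8)·(-96) + 8·110 = 180 + 768 + 880 = 1828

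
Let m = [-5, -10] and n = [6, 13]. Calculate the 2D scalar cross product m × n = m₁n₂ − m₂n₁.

-5

(-5)·13 - (-10)·6 = -65 - (-60) = -5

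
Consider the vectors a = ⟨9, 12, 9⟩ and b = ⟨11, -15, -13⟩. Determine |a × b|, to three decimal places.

344.073

i: 12·(-13) - 9·(-15) = -156 - (-135) = -21
j: 9·11 - 9·(-13) = 99 - (-117) = 216
k: 9·(-15) - 12·11 = -135 - 132 = -267
a × b = (-21, 216, -267)
|a × b| = √((-21)² + 216² + (-267)²) = √118386 ≈ 344.0727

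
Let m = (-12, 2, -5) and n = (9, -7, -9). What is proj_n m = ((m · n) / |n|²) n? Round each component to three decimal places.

(-3.284, 2.555, 3.284)

m · n = (-12)·9 + 2·(-7) + (-5)·(-9) = -108 - 14 + 45 = -77
|n|² = 81 + 49 + 81 = 211
proj_n m = (-77/211) · (9, -7, -9) ≈ (-3.284, 2.555, 3.284)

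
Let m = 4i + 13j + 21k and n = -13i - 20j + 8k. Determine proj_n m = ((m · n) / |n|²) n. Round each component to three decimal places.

m · n = 4·(-13) + 13·(-20) + 21·8 = -52 - 260 + 168 = -144
|n|² = 169 + 400 + 64 = 633
proj_n m = (-144/633) · (-13, -20, 8) ≈ (2.957, 4.550, -1.820)

(2.957, 4.550, -1.820)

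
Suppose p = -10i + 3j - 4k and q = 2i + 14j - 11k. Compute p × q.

i: 3·(-11) - (-4)·14 = -33 - (-56) = 23
j: (-4)·2 - (-10)·(-11) = -8 - 110 = -118
k: (-10)·14 - 3·2 = -140 - 6 = -146
p × q = (23, -118, -146)

(23, -118, -146)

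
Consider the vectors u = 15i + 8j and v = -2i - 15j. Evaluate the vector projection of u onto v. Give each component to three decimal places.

(1.310, 9.825)

u · v = 15·(-2) + 8·(-15) = -30 - 120 = -150
|v|² = 4 + 225 = 229
proj_v u = (-150/229) · (-2, -15) ≈ (1.310, 9.825)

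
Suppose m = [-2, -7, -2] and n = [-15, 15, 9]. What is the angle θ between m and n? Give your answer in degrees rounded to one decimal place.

122.3

m · n = (-2)·(-15) + (-7)·15 + (-2)·9 = 30 - 105 - 18 = -93
|m|² = 4 + 49 + 4 = 57,  |m| = √57 ≈ 7.549834
|n|² = 225 + 225 + 81 = 531,  |n| = √531 ≈ 23.043437
cos θ = -93 / (7.549834 · 23.043437) ≈ -0.53456
θ = arccos(-0.53456) ≈ 122.3°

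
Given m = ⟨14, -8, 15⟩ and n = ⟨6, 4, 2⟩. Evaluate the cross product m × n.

(-76, 62, 104)

i: (-8)·2 - 15·4 = -16 - 60 = -76
j: 15·6 - 14·2 = 90 - 28 = 62
k: 14·4 - (-8)·6 = 56 - (-48) = 104
m × n = (-76, 62, 104)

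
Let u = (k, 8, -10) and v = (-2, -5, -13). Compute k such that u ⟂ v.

u · v = k·(-2) + 8·(-5) + (-10)·(-13) = 90 - 2k
Set equal to 0: -2k = -90, so k = 45.

45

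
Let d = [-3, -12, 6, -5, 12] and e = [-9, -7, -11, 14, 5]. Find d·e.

35

d · e = (-3)·(-9) + (-12)·(-7) + 6·(-11) + (-5)·14 + 12·5 = 27 + 84 - 66 - 70 + 60 = 35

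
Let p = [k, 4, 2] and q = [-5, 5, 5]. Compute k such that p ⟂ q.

6

p · q = k·(-5) + 4·5 + 2·5 = 30 - 5k
Set equal to 0: -5k = -30, so k = 6.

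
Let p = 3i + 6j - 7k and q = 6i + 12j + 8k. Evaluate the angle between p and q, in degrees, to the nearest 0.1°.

77.0

p · q = 3·6 + 6·12 + (-7)·8 = 18 + 72 - 56 = 34
|p|² = 9 + 36 + 49 = 94,  |p| = √94 ≈ 9.695360
|q|² = 36 + 144 + 64 = 244,  |q| = √244 ≈ 15.620499
cos θ = 34 / (9.695360 · 15.620499) ≈ 0.22450
θ = arccos(0.22450) ≈ 77.0°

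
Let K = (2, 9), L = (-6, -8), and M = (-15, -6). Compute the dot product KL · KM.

KL = L − K = (-8, -17)
KM = M − K = (-17, -15)
KL · KM = (-8)·(-17) + (-17)·(-15) = 136 + 255 = 391

391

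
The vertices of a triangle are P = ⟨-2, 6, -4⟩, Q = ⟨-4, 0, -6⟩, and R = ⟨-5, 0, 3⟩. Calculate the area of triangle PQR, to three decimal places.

28.948

PQ = (-2, -6, -2),  PR = (-3, -6, 7)
i: (-6)·7 - (-2)·(-6) = -42 - 12 = -54
j: (-2)·(-3) - (-2)·7 = 6 - (-14) = 20
k: (-2)·(-6) - (-6)·(-3) = 12 - 18 = -6
PQ × PR = (-54, 20, -6)
|PQ × PR| = √3352 ≈ 57.8965
area = ½ · 57.8965 ≈ 28.948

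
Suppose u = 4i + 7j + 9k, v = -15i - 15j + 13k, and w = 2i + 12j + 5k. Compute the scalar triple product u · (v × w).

v × w:
i: (-15)·5 - 13·12 = -75 - 156 = -231
j: 13·2 - (-15)·5 = 26 - (-75) = 101
k: (-15)·12 - (-15)·2 = -180 - (-30) = -150
v × w = (-231, 101, -150)
u · (v × w) = 4·(-231) + 7·101 + 9·(-150) = -924 + 707 - 1350 = -1567

-1567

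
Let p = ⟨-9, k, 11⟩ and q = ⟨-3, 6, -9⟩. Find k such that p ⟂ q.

12

p · q = (-9)·(-3) + k·6 + 11·(-9) = -72 + 6k
Set equal to 0: 6k = 72, so k = 12.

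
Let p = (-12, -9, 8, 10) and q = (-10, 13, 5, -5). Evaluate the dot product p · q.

p · q = (-12)·(-10) + (-9)·13 + 8·5 + 10·(-5) = 120 - 117 + 40 - 50 = -7

-7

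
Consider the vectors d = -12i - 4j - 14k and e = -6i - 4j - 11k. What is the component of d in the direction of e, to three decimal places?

18.399

d · e = (-12)·(-6) + (-4)·(-4) + (-14)·(-11) = 72 + 16 + 154 = 242
|e| = √(36 + 16 + 121) = √173 ≈ 13.1529
comp_e d = 242 / √173 ≈ 18.399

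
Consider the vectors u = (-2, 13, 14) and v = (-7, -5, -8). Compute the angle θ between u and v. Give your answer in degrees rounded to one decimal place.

136.2

u · v = (-2)·(-7) + 13·(-5) + 14·(-8) = 14 - 65 - 112 = -163
|u|² = 4 + 169 + 196 = 369,  |u| = √369 ≈ 19.209373
|v|² = 49 + 25 + 64 = 138,  |v| = √138 ≈ 11.747340
cos θ = -163 / (19.209373 · 11.747340) ≈ -0.72233
θ = arccos(-0.72233) ≈ 136.2°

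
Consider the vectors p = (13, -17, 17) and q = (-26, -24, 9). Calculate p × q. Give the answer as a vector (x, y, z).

(255, -559, -754)

i: (-17)·9 - 17·(-24) = -153 - (-408) = 255
j: 17·(-26) - 13·9 = -442 - 117 = -559
k: 13·(-24) - (-17)·(-26) = -312 - 442 = -754
p × q = (255, -559, -754)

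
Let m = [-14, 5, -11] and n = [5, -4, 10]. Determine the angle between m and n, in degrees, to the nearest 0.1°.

m · n = (-14)·5 + 5·(-4) + (-11)·10 = -70 - 20 - 110 = -200
|m|² = 196 + 25 + 121 = 342,  |m| = √342 ≈ 18.493242
|n|² = 25 + 16 + 100 = 141,  |n| = √141 ≈ 11.874342
cos θ = -200 / (18.493242 · 11.874342) ≈ -0.91077
θ = arccos(-0.91077) ≈ 155.6°

155.6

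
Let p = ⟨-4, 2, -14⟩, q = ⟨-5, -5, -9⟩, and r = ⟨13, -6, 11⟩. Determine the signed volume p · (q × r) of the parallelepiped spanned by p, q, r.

-1018

q × r:
i: (-5)·11 - (-9)·(-6) = -55 - 54 = -109
j: (-9)·13 - (-5)·11 = -117 - (-55) = -62
k: (-5)·(-6) - (-5)·13 = 30 - (-65) = 95
q × r = (-109, -62, 95)
p · (q × r) = (-4)·(-109) + 2·(-62) + (-14)·95 = 436 - 124 - 1330 = -1018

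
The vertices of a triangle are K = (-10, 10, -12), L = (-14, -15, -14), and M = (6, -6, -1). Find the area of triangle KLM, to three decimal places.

KL = (-4, -25, -2),  KM = (16, -16, 11)
i: (-25)·11 - (-2)·(-16) = -275 - 32 = -307
j: (-2)·16 - (-4)·11 = -32 - (-44) = 12
k: (-4)·(-16) - (-25)·16 = 64 - (-400) = 464
KL × KM = (-307, 12, 464)
|KL × KM| = √309689 ≈ 556.4971
area = ½ · 556.4971 ≈ 278.249

278.249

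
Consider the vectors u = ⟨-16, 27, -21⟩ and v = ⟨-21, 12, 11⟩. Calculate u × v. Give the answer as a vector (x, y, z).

(549, 617, 375)

i: 27·11 - (-21)·12 = 297 - (-252) = 549
j: (-21)·(-21) - (-16)·11 = 441 - (-176) = 617
k: (-16)·12 - 27·(-21) = -192 - (-567) = 375
u × v = (549, 617, 375)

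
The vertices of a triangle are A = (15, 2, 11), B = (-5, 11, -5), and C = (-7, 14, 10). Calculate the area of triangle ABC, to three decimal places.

AB = (-20, 9, -16),  AC = (-22, 12, -1)
i: 9·(-1) - (-16)·12 = -9 - (-192) = 183
j: (-16)·(-22) - (-20)·(-1) = 352 - 20 = 332
k: (-20)·12 - 9·(-22) = -240 - (-198) = -42
AB × AC = (183, 332, -42)
|AB × AC| = √145477 ≈ 381.4145
area = ½ · 381.4145 ≈ 190.707

190.707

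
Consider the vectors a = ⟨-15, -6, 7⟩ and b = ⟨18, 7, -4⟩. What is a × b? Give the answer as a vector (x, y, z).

(-25, 66, 3)

i: (-6)·(-4) - 7·7 = 24 - 49 = -25
j: 7·18 - (-15)·(-4) = 126 - 60 = 66
k: (-15)·7 - (-6)·18 = -105 - (-108) = 3
a × b = (-25, 66, 3)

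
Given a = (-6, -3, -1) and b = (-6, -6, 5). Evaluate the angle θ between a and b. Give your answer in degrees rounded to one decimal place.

42.8

a · b = (-6)·(-6) + (-3)·(-6) + (-1)·5 = 36 + 18 - 5 = 49
|a|² = 36 + 9 + 1 = 46,  |a| = √46 ≈ 6.782330
|b|² = 36 + 36 + 25 = 97,  |b| = √97 ≈ 9.848858
cos θ = 49 / (6.782330 · 9.848858) ≈ 0.73355
θ = arccos(0.73355) ≈ 42.8°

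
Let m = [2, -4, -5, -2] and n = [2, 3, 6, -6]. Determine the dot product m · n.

m · n = 2·2 + (-4)·3 + (-5)·6 + (-2)·(-6) = 4 - 12 - 30 + 12 = -26

-26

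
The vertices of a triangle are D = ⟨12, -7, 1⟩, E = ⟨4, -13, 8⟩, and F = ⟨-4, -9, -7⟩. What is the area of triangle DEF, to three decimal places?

DE = (-8, -6, 7),  DF = (-16, -2, -8)
i: (-6)·(-8) - 7·(-2) = 48 - (-14) = 62
j: 7·(-16) - (-8)·(-8) = -112 - 64 = -176
k: (-8)·(-2) - (-6)·(-16) = 16 - 96 = -80
DE × DF = (62, -176, -80)
|DE × DF| = √41220 ≈ 203.0271
area = ½ · 203.0271 ≈ 101.514

101.514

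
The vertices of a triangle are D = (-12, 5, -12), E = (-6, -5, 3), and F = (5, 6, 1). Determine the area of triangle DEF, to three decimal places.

DE = (6, -10, 15),  DF = (17, 1, 13)
i: (-10)·13 - 15·1 = -130 - 15 = -145
j: 15·17 - 6·13 = 255 - 78 = 177
k: 6·1 - (-10)·17 = 6 - (-170) = 176
DE × DF = (-145, 177, 176)
|DE × DF| = √83330 ≈ 288.6694
area = ½ · 288.6694 ≈ 144.335

144.335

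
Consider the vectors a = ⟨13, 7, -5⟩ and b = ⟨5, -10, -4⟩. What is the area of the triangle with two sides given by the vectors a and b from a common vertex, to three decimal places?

92.247

i: 7·(-4) - (-5)·(-10) = -28 - 50 = -78
j: (-5)·5 - 13·(-4) = -25 - (-52) = 27
k: 13·(-10) - 7·5 = -130 - 35 = -165
a × b = (-78, 27, -165)
|a × b| = √((-78)² + 27² + (-165)²) = √34038 ≈ 184.4939
area = ½ · 184.4939 ≈ 92.247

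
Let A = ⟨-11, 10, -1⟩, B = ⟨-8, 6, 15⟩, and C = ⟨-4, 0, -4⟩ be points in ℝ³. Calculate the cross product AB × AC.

AB = (3, -4, 16)
AC = (7, -10, -3)
i: (-4)·(-3) - 16·(-10) = 12 - (-160) = 172
j: 16·7 - 3·(-3) = 112 - (-9) = 121
k: 3·(-10) - (-4)·7 = -30 - (-28) = -2
AB × AC = (172, 121, -2)

(172, 121, -2)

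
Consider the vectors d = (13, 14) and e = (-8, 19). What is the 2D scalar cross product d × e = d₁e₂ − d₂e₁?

13·19 - 14·(-8) = 247 - (-112) = 359

359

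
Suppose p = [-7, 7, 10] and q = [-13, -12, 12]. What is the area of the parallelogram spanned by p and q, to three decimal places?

i: 7·12 - 10·(-12) = 84 - (-120) = 204
j: 10·(-13) - (-7)·12 = -130 - (-84) = -46
k: (-7)·(-12) - 7·(-13) = 84 - (-91) = 175
p × q = (204, -46, 175)
|p × q| = √(204² + (-46)² + 175²) = √74357 ≈ 272.6848

272.685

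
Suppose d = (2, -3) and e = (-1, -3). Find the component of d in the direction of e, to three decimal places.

d · e = 2·(-1) + (-3)·(-3) = -2 + 9 = 7
|e| = √(1 + 9) = √10 ≈ 3.1623
comp_e d = 7 / √10 ≈ 2.214

2.214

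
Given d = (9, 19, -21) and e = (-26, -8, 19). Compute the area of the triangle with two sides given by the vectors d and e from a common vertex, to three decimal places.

298.311

i: 19·19 - (-21)·(-8) = 361 - 168 = 193
j: (-21)·(-26) - 9·19 = 546 - 171 = 375
k: 9·(-8) - 19·(-26) = -72 - (-494) = 422
d × e = (193, 375, 422)
|d × e| = √(193² + 375² + 422²) = √355958 ≈ 596.6222
area = ½ · 596.6222 ≈ 298.311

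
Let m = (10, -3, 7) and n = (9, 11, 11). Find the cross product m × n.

i: (-3)·11 - 7·11 = -33 - 77 = -110
j: 7·9 - 10·11 = 63 - 110 = -47
k: 10·11 - (-3)·9 = 110 - (-27) = 137
m × n = (-110, -47, 137)

(-110, -47, 137)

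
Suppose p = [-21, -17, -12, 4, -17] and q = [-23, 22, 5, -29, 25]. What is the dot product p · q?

-492

p · q = (-21)·(-23) + (-17)·22 + (-12)·5 + 4·(-29) + (-17)·25 = 483 - 374 - 60 - 116 - 425 = -492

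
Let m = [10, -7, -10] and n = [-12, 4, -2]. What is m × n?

i: (-7)·(-2) - (-10)·4 = 14 - (-40) = 54
j: (-10)·(-12) - 10·(-2) = 120 - (-20) = 140
k: 10·4 - (-7)·(-12) = 40 - 84 = -44
m × n = (54, 140, -44)

(54, 140, -44)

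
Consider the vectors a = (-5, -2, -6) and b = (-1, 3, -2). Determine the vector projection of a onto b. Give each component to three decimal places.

a · b = (-5)·(-1) + (-2)·3 + (-6)·(-2) = 5 - 6 + 12 = 11
|b|² = 1 + 9 + 4 = 14
proj_b a = (11/14) · (-1, 3, -2) ≈ (-0.786, 2.357, -1.571)

(-0.786, 2.357, -1.571)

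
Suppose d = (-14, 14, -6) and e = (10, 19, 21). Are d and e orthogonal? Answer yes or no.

yes

d · e = (-14)·10 + 14·19 + (-6)·21 = -140 + 266 - 126 = 0
Zero, so the vectors are orthogonal.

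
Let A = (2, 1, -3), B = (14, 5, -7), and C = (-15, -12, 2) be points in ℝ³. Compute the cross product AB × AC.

(-32, 8, -88)

AB = (12, 4, -4)
AC = (-17, -13, 5)
i: 4·5 - (-4)·(-13) = 20 - 52 = -32
j: (-4)·(-17) - 12·5 = 68 - 60 = 8
k: 12·(-13) - 4·(-17) = -156 - (-68) = -88
AB × AC = (-32, 8, -88)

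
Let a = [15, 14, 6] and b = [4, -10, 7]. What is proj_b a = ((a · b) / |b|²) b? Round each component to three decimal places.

(-0.921, 2.303, -1.612)

a · b = 15·4 + 14·(-10) + 6·7 = 60 - 140 + 42 = -38
|b|² = 16 + 100 + 49 = 165
proj_b a = (-38/165) · (4, -10, 7) ≈ (-0.921, 2.303, -1.612)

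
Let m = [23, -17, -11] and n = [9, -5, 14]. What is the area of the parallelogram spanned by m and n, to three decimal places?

i: (-17)·14 - (-11)·(-5) = -238 - 55 = -293
j: (-11)·9 - 23·14 = -99 - 322 = -421
k: 23·(-5) - (-17)·9 = -115 - (-153) = 38
m × n = (-293, -421, 38)
|m × n| = √((-293)² + (-421)² + 38²) = √264534 ≈ 514.3287

514.329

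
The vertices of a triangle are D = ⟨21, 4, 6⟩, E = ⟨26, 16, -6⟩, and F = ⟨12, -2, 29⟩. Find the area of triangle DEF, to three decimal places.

109.258

DE = (5, 12, -12),  DF = (-9, -6, 23)
i: 12·23 - (-12)·(-6) = 276 - 72 = 204
j: (-12)·(-9) - 5·23 = 108 - 115 = -7
k: 5·(-6) - 12·(-9) = -30 - (-108) = 78
DE × DF = (204, -7, 78)
|DE × DF| = √47749 ≈ 218.5154
area = ½ · 218.5154 ≈ 109.258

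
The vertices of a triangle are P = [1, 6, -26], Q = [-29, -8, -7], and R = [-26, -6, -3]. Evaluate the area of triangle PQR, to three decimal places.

PQ = (-30, -14, 19),  PR = (-27, -12, 23)
i: (-14)·23 - 19·(-12) = -322 - (-228) = -94
j: 19·(-27) - (-30)·23 = -513 - (-690) = 177
k: (-30)·(-12) - (-14)·(-27) = 360 - 378 = -18
PQ × PR = (-94, 177, -18)
|PQ × PR| = √40489 ≈ 201.2188
area = ½ · 201.2188 ≈ 100.609

100.609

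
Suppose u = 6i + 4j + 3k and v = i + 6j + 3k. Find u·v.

u · v = 6·1 + 4·6 + 3·3 = 6 + 24 + 9 = 39

39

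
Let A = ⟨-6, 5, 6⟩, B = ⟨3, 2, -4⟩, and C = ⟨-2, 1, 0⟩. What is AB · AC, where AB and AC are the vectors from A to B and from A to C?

AB = B − A = (9, -3, -10)
AC = C − A = (4, -4, -6)
AB · AC = 9·4 + (-3)·(-4) + (-10)·(-6) = 36 + 12 + 60 = 108

108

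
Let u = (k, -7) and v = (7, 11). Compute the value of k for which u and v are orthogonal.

u · v = k·7 + (-7)·11 = -77 + 7k
Set equal to 0: 7k = 77, so k = 11.

11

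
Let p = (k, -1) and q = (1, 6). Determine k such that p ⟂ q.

6

p · q = k·1 + (-1)·6 = -6 + 1k
Set equal to 0: 1k = 6, so k = 6.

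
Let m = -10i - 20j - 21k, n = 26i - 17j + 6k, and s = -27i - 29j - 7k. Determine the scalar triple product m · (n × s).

n × s:
i: (-17)·(-7) - 6·(-29) = 119 - (-174) = 293
j: 6·(-27) - 26·(-7) = -162 - (-182) = 20
k: 26·(-29) - (-17)·(-27) = -754 - 459 = -1213
n × s = (293, 20, -1213)
m · (n × s) = (-10)·293 + (-20)·20 + (-21)·(-1213) = -2930 - 400 + 25473 = 22143

22143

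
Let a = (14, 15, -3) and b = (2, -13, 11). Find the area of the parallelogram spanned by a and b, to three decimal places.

i: 15·11 - (-3)·(-13) = 165 - 39 = 126
j: (-3)·2 - 14·11 = -6 - 154 = -160
k: 14·(-13) - 15·2 = -182 - 30 = -212
a × b = (126, -160, -212)
|a × b| = √(126² + (-160)² + (-212)²) = √86420 ≈ 293.9728

293.973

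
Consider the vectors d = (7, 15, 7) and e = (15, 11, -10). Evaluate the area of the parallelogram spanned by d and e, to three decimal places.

322.580

i: 15·(-10) - 7·11 = -150 - 77 = -227
j: 7·15 - 7·(-10) = 105 - (-70) = 175
k: 7·11 - 15·15 = 77 - 225 = -148
d × e = (-227, 175, -148)
|d × e| = √((-227)² + 175² + (-148)²) = √104058 ≈ 322.5802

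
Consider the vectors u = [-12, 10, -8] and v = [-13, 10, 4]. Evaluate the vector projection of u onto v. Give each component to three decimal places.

u · v = (-12)·(-13) + 10·10 + (-8)·4 = 156 + 100 - 32 = 224
|v|² = 169 + 100 + 16 = 285
proj_v u = (224/285) · (-13, 10, 4) ≈ (-10.218, 7.860, 3.144)

(-10.218, 7.860, 3.144)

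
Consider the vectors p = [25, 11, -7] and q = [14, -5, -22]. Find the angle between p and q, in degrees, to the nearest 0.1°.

53.1

p · q = 25·14 + 11·(-5) + (-7)·(-22) = 350 - 55 + 154 = 449
|p|² = 625 + 121 + 49 = 795,  |p| = √795 ≈ 28.195744
|q|² = 196 + 25 + 484 = 705,  |q| = √705 ≈ 26.551836
cos θ = 449 / (28.195744 · 26.551836) ≈ 0.59975
θ = arccos(0.59975) ≈ 53.1°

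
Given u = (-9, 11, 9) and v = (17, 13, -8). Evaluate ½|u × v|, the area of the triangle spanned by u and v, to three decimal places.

i: 11·(-8) - 9·13 = -88 - 117 = -205
j: 9·17 - (-9)·(-8) = 153 - 72 = 81
k: (-9)·13 - 11·17 = -117 - 187 = -304
u × v = (-205, 81, -304)
|u × v| = √((-205)² + 81² + (-304)²) = √141002 ≈ 375.5023
area = ½ · 375.5023 ≈ 187.751

187.751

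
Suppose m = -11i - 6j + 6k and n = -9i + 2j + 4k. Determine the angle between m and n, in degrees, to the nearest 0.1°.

37.3

m · n = (-11)·(-9) + (-6)·2 + 6·4 = 99 - 12 + 24 = 111
|m|² = 121 + 36 + 36 = 193,  |m| = √193 ≈ 13.892444
|n|² = 81 + 4 + 16 = 101,  |n| = √101 ≈ 10.049876
cos θ = 111 / (13.892444 · 10.049876) ≈ 0.79503
θ = arccos(0.79503) ≈ 37.3°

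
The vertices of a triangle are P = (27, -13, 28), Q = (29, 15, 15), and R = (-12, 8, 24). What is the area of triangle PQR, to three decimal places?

627.914

PQ = (2, 28, -13),  PR = (-39, 21, -4)
i: 28·(-4) - (-13)·21 = -112 - (-273) = 161
j: (-13)·(-39) - 2·(-4) = 507 - (-8) = 515
k: 2·21 - 28·(-39) = 42 - (-1092) = 1134
PQ × PR = (161, 515, 1134)
|PQ × PR| = √1577102 ≈ 1255.8272
area = ½ · 1255.8272 ≈ 627.914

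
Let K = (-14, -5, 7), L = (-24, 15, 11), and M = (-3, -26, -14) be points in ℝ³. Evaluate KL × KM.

(-336, -166, -10)

KL = (-10, 20, 4)
KM = (11, -21, -21)
i: 20·(-21) - 4·(-21) = -420 - (-84) = -336
j: 4·11 - (-10)·(-21) = 44 - 210 = -166
k: (-10)·(-21) - 20·11 = 210 - 220 = -10
KL × KM = (-336, -166, -10)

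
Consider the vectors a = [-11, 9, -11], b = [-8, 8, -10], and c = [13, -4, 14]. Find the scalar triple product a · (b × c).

-162

b × c:
i: 8·14 - (-10)·(-4) = 112 - 40 = 72
j: (-10)·13 - (-8)·14 = -130 - (-112) = -18
k: (-8)·(-4) - 8·13 = 32 - 104 = -72
b × c = (72, -18, -72)
a · (b × c) = (-11)·72 + 9·(-18) + (-11)·(-72) = -792 - 162 + 792 = -162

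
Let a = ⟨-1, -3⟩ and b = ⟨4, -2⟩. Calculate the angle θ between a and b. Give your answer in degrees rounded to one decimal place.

a · b = (-1)·4 + (-3)·(-2) = -4 + 6 = 2
|a|² = 1 + 9 = 10,  |a| = √10 ≈ 3.162278
|b|² = 16 + 4 = 20,  |b| = √20 ≈ 4.472136
cos θ = 2 / (3.162278 · 4.472136) ≈ 0.14142
θ = arccos(0.14142) ≈ 81.9°

81.9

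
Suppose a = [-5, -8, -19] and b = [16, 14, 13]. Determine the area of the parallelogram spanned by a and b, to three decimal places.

i: (-8)·13 - (-19)·14 = -104 - (-266) = 162
j: (-19)·16 - (-5)·13 = -304 - (-65) = -239
k: (-5)·14 - (-8)·16 = -70 - (-128) = 58
a × b = (162, -239, 58)
|a × b| = √(162² + (-239)² + 58²) = √86729 ≈ 294.4979

294.498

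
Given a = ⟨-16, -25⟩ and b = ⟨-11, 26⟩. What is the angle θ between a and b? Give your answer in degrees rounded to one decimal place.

124.4

a · b = (-16)·(-11) + (-25)·26 = 176 - 650 = -474
|a|² = 256 + 625 = 881,  |a| = √881 ≈ 29.681644
|b|² = 121 + 676 = 797,  |b| = √797 ≈ 28.231188
cos θ = -474 / (29.681644 · 28.231188) ≈ -0.56567
θ = arccos(-0.56567) ≈ 124.4°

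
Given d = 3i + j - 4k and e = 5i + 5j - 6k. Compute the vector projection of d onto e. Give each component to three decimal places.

d · e = 3·5 + 1·5 + (-4)·(-6) = 15 + 5 + 24 = 44
|e|² = 25 + 25 + 36 = 86
proj_e d = (44/86) · (5, 5, -6) ≈ (2.558, 2.558, -3.070)

(2.558, 2.558, -3.070)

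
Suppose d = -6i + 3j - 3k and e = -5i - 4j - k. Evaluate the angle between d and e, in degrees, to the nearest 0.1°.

d · e = (-6)·(-5) + 3·(-4) + (-3)·(-1) = 30 - 12 + 3 = 21
|d|² = 36 + 9 + 9 = 54,  |d| = √54 ≈ 7.348469
|e|² = 25 + 16 + 1 = 42,  |e| = √42 ≈ 6.480741
cos θ = 21 / (7.348469 · 6.480741) ≈ 0.44096
θ = arccos(0.44096) ≈ 63.8°

63.8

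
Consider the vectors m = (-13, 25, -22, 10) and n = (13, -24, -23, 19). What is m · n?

m · n = (-13)·13 + 25·(-24) + (-22)·(-23) + 10·19 = -169 - 600 + 506 + 190 = -73

-73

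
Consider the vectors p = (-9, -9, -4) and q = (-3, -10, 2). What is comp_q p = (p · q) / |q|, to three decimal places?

10.254

p · q = (-9)·(-3) + (-9)·(-10) + (-4)·2 = 27 + 90 - 8 = 109
|q| = √(9 + 100 + 4) = √113 ≈ 10.6301
comp_q p = 109 / √113 ≈ 10.254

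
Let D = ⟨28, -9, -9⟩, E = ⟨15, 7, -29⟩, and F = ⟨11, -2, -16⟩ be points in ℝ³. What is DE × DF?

(28, 249, 181)

DE = (-13, 16, -20)
DF = (-17, 7, -7)
i: 16·(-7) - (-20)·7 = -112 - (-140) = 28
j: (-20)·(-17) - (-13)·(-7) = 340 - 91 = 249
k: (-13)·7 - 16·(-17) = -91 - (-272) = 181
DE × DF = (28, 249, 181)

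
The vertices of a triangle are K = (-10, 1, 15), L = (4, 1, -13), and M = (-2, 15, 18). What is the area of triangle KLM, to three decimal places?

KL = (14, 0, -28),  KM = (8, 14, 3)
i: 0·3 - (-28)·14 = 0 - (-392) = 392
j: (-28)·8 - 14·3 = -224 - 42 = -266
k: 14·14 - 0·8 = 196 - 0 = 196
KL × KM = (392, -266, 196)
|KL × KM| = √262836 ≈ 512.6753
area = ½ · 512.6753 ≈ 256.338

256.338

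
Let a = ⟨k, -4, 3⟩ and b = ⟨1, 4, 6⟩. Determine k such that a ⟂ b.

-2

a · b = k·1 + (-4)·4 + 3·6 = 2 + 1k
Set equal to 0: 1k = -2, so k = -2.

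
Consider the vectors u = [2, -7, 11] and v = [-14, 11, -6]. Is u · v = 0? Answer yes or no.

no

u · v = 2·(-14) + (-7)·11 + 11·(-6) = -28 - 77 - 66 = -171
Nonzero, so the vectors are not orthogonal.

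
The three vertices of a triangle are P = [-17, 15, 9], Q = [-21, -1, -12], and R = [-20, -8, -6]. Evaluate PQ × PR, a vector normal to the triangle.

PQ = (-4, -16, -21)
PR = (-3, -23, -15)
i: (-16)·(-15) - (-21)·(-23) = 240 - 483 = -243
j: (-21)·(-3) - (-4)·(-15) = 63 - 60 = 3
k: (-4)·(-23) - (-16)·(-3) = 92 - 48 = 44
PQ × PR = (-243, 3, 44)

(-243, 3, 44)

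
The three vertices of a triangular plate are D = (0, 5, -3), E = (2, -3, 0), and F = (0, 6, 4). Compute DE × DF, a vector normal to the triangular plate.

(-59, -14, 2)

DE = (2, -8, 3)
DF = (0, 1, 7)
i: (-8)·7 - 3·1 = -56 - 3 = -59
j: 3·0 - 2·7 = 0 - 14 = -14
k: 2·1 - (-8)·0 = 2 - 0 = 2
DE × DF = (-59, -14, 2)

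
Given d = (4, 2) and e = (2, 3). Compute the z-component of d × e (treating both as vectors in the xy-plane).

8

4·3 - 2·2 = 12 - 4 = 8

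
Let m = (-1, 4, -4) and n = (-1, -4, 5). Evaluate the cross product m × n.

i: 4·5 - (-4)·(-4) = 20 - 16 = 4
j: (-4)·(-1) - (-1)·5 = 4 - (-5) = 9
k: (-1)·(-4) - 4·(-1) = 4 - (-4) = 8
m × n = (4, 9, 8)

(4, 9, 8)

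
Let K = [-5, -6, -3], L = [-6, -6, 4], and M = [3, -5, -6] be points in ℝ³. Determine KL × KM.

KL = (-1, 0, 7)
KM = (8, 1, -3)
i: 0·(-3) - 7·1 = 0 - 7 = -7
j: 7·8 - (-1)·(-3) = 56 - 3 = 53
k: (-1)·1 - 0·8 = -1 - 0 = -1
KL × KM = (-7, 53, -1)

(-7, 53, -1)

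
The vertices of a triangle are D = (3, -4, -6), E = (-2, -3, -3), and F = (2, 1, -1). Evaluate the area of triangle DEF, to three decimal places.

17.029

DE = (-5, 1, 3),  DF = (-1, 5, 5)
i: 1·5 - 3·5 = 5 - 15 = -10
j: 3·(-1) - (-5)·5 = -3 - (-25) = 22
k: (-5)·5 - 1·(-1) = -25 - (-1) = -24
DE × DF = (-10, 22, -24)
|DE × DF| = √1160 ≈ 34.0588
area = ½ · 34.0588 ≈ 17.029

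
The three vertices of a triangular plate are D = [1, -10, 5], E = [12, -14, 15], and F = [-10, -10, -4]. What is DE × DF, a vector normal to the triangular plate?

DE = (11, -4, 10)
DF = (-11, 0, -9)
i: (-4)·(-9) - 10·0 = 36 - 0 = 36
j: 10·(-11) - 11·(-9) = -110 - (-99) = -11
k: 11·0 - (-4)·(-11) = 0 - 44 = -44
DE × DF = (36, -11, -44)

(36, -11, -44)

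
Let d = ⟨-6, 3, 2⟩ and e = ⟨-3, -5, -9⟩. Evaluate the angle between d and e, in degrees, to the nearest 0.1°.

d · e = (-6)·(-3) + 3·(-5) + 2·(-9) = 18 - 15 - 18 = -15
|d|² = 36 + 9 + 4 = 49,  |d| = √49 ≈ 7.000000
|e|² = 9 + 25 + 81 = 115,  |e| = √115 ≈ 10.723805
cos θ = -15 / (7.000000 · 10.723805) ≈ -0.19982
θ = arccos(-0.19982) ≈ 101.5°

101.5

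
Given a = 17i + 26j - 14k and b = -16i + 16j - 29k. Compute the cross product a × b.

(-530, 717, 688)

i: 26·(-29) - (-14)·16 = -754 - (-224) = -530
j: (-14)·(-16) - 17·(-29) = 224 - (-493) = 717
k: 17·16 - 26·(-16) = 272 - (-416) = 688
a × b = (-530, 717, 688)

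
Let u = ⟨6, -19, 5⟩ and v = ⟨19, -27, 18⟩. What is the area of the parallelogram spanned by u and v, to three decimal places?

287.435

i: (-19)·18 - 5·(-27) = -342 - (-135) = -207
j: 5·19 - 6·18 = 95 - 108 = -13
k: 6·(-27) - (-19)·19 = -162 - (-361) = 199
u × v = (-207, -13, 199)
|u × v| = √((-207)² + (-13)² + 199²) = √82619 ≈ 287.4352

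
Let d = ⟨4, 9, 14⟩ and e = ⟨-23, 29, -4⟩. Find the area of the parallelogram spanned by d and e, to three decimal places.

627.159

i: 9·(-4) - 14·29 = -36 - 406 = -442
j: 14·(-23) - 4·(-4) = -322 - (-16) = -306
k: 4·29 - 9·(-23) = 116 - (-207) = 323
d × e = (-442, -306, 323)
|d × e| = √((-442)² + (-306)² + 323²) = √393329 ≈ 627.1595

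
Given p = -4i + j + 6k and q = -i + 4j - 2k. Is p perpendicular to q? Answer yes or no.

no

p · q = (-4)·(-1) + 1·4 + 6·(-2) = 4 + 4 - 12 = -4
Nonzero, so the vectors are not orthogonal.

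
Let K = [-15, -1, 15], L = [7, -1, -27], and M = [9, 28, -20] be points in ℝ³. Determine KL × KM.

(1218, -238, 638)

KL = (22, 0, -42)
KM = (24, 29, -35)
i: 0·(-35) - (-42)·29 = 0 - (-1218) = 1218
j: (-42)·24 - 22·(-35) = -1008 - (-770) = -238
k: 22·29 - 0·24 = 638 - 0 = 638
KL × KM = (1218, -238, 638)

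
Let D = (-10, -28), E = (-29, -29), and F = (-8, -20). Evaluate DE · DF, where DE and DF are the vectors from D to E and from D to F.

DE = E − D = (-19, -1)
DF = F − D = (2, 8)
DE · DF = (-19)·2 + (-1)·8 = -38 - 8 = -46

-46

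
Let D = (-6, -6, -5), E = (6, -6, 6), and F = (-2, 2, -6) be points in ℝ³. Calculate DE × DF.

DE = (12, 0, 11)
DF = (4, 8, -1)
i: 0·(-1) - 11·8 = 0 - 88 = -88
j: 11·4 - 12·(-1) = 44 - (-12) = 56
k: 12·8 - 0·4 = 96 - 0 = 96
DE × DF = (-88, 56, 96)

(-88, 56, 96)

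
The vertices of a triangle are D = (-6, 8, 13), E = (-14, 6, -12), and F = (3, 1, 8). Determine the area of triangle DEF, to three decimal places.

DE = (-8, -2, -25),  DF = (9, -7, -5)
i: (-2)·(-5) - (-25)·(-7) = 10 - 175 = -165
j: (-25)·9 - (-8)·(-5) = -225 - 40 = -265
k: (-8)·(-7) - (-2)·9 = 56 - (-18) = 74
DE × DF = (-165, -265, 74)
|DE × DF| = √102926 ≈ 320.8208
area = ½ · 320.8208 ≈ 160.410

160.410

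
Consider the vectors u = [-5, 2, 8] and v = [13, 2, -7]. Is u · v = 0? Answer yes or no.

u · v = (-5)·13 + 2·2 + 8·(-7) = -65 + 4 - 56 = -117
Nonzero, so the vectors are not orthogonal.

no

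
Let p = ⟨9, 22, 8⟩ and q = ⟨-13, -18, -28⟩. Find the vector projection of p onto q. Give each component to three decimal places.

(7.503, 10.388, 16.160)

p · q = 9·(-13) + 22·(-18) + 8·(-28) = -117 - 396 - 224 = -737
|q|² = 169 + 324 + 784 = 1277
proj_q p = (-737/1277) · (-13, -18, -28) ≈ (7.503, 10.388, 16.160)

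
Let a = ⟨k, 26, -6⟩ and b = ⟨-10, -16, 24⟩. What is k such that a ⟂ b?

a · b = k·(-10) + 26·(-16) + (-6)·24 = -560 - 10k
Set equal to 0: -10k = 560, so k = -56.

-56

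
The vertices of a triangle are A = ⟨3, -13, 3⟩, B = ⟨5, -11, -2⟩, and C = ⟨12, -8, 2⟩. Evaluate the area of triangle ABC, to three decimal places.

AB = (2, 2, -5),  AC = (9, 5, -1)
i: 2·(-1) - (-5)·5 = -2 - (-25) = 23
j: (-5)·9 - 2·(-1) = -45 - (-2) = -43
k: 2·5 - 2·9 = 10 - 18 = -8
AB × AC = (23, -43, -8)
|AB × AC| = √2442 ≈ 49.4166
area = ½ · 49.4166 ≈ 24.708

24.708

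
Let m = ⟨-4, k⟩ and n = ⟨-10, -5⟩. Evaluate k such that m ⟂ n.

8

m · n = (-4)·(-10) + k·(-5) = 40 - 5k
Set equal to 0: -5k = -40, so k = 8.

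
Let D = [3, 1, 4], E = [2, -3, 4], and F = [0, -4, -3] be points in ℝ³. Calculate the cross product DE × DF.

DE = (-1, -4, 0)
DF = (-3, -5, -7)
i: (-4)·(-7) - 0·(-5) = 28 - 0 = 28
j: 0·(-3) - (-1)·(-7) = 0 - 7 = -7
k: (-1)·(-5) - (-4)·(-3) = 5 - 12 = -7
DE × DF = (28, -7, -7)

(28, -7, -7)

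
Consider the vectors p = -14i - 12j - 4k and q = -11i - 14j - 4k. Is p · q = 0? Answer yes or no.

p · q = (-14)·(-11) + (-12)·(-14) + (-4)·(-4) = 154 + 168 + 16 = 338
Nonzero, so the vectors are not orthogonal.

no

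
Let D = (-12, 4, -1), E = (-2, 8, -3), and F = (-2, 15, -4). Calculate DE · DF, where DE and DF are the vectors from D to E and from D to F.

DE = E − D = (10, 4, -2)
DF = F − D = (10, 11, -3)
DE · DF = 10·10 + 4·11 + (-2)·(-3) = 100 + 44 + 6 = 150

150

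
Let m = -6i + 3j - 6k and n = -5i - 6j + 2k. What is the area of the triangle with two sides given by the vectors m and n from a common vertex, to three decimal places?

i: 3·2 - (-6)·(-6) = 6 - 36 = -30
j: (-6)·(-5) - (-6)·2 = 30 - (-12) = 42
k: (-6)·(-6) - 3·(-5) = 36 - (-15) = 51
m × n = (-30, 42, 51)
|m × n| = √((-30)² + 42² + 51²) = √5265 ≈ 72.5603
area = ½ · 72.5603 ≈ 36.280

36.280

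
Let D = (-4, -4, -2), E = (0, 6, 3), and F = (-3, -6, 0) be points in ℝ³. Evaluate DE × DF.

(30, -3, -18)

DE = (4, 10, 5)
DF = (1, -2, 2)
i: 10·2 - 5·(-2) = 20 - (-10) = 30
j: 5·1 - 4·2 = 5 - 8 = -3
k: 4·(-2) - 10·1 = -8 - 10 = -18
DE × DF = (30, -3, -18)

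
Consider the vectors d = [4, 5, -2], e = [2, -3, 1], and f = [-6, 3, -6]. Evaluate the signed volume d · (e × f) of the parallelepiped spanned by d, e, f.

114

e × f:
i: (-3)·(-6) - 1·3 = 18 - 3 = 15
j: 1·(-6) - 2·(-6) = -6 - (-12) = 6
k: 2·3 - (-3)·(-6) = 6 - 18 = -12
e × f = (15, 6, -12)
d · (e × f) = 4·15 + 5·6 + (-2)·(-12) = 60 + 30 + 24 = 114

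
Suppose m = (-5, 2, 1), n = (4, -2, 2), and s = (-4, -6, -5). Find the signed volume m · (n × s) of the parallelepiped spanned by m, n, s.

n × s:
i: (-2)·(-5) - 2·(-6) = 10 - (-12) = 22
j: 2·(-4) - 4·(-5) = -8 - (-20) = 12
k: 4·(-6) - (-2)·(-4) = -24 - 8 = -32
n × s = (22, 12, -32)
m · (n × s) = (-5)·22 + 2·12 + 1·(-32) = -110 + 24 - 32 = -118

-118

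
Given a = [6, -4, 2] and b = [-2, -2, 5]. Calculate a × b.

i: (-4)·5 - 2·(-2) = -20 - (-4) = -16
j: 2·(-2) - 6·5 = -4 - 30 = -34
k: 6·(-2) - (-4)·(-2) = -12 - 8 = -20
a × b = (-16, -34, -20)

(-16, -34, -20)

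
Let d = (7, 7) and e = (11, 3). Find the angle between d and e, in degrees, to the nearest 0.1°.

d · e = 7·11 + 7·3 = 77 + 21 = 98
|d|² = 49 + 49 = 98,  |d| = √98 ≈ 9.899495
|e|² = 121 + 9 = 130,  |e| = √130 ≈ 11.401754
cos θ = 98 / (9.899495 · 11.401754) ≈ 0.86824
θ = arccos(0.86824) ≈ 29.7°

29.7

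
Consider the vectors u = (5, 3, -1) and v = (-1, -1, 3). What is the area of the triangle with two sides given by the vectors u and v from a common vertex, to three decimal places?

8.124

i: 3·3 - (-1)·(-1) = 9 - 1 = 8
j: (-1)·(-1) - 5·3 = 1 - 15 = -14
k: 5·(-1) - 3·(-1) = -5 - (-3) = -2
u × v = (8, -14, -2)
|u × v| = √(8² + (-14)² + (-2)²) = √264 ≈ 16.2481
area = ½ · 16.2481 ≈ 8.124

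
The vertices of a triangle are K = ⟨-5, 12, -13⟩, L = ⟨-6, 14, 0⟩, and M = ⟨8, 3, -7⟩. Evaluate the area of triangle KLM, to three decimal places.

KL = (-1, 2, 13),  KM = (13, -9, 6)
i: 2·6 - 13·(-9) = 12 - (-117) = 129
j: 13·13 - (-1)·6 = 169 - (-6) = 175
k: (-1)·(-9) - 2·13 = 9 - 26 = -17
KL × KM = (129, 175, -17)
|KL × KM| = √47555 ≈ 218.0711
area = ½ · 218.0711 ≈ 109.036

109.036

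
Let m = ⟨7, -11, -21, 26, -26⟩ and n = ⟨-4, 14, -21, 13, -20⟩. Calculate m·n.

1117

m · n = 7·(-4) + (-11)·14 + (-21)·(-21) + 26·13 + (-26)·(-20) = -28 - 154 + 441 + 338 + 520 = 1117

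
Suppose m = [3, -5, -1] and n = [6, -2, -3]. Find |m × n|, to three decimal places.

27.459

i: (-5)·(-3) - (-1)·(-2) = 15 - 2 = 13
j: (-1)·6 - 3·(-3) = -6 - (-9) = 3
k: 3·(-2) - (-5)·6 = -6 - (-30) = 24
m × n = (13, 3, 24)
|m × n| = √(13² + 3² + 24²) = √754 ≈ 27.4591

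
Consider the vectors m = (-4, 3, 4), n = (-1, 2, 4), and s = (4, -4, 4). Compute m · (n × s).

-52

n × s:
i: 2·4 - 4·(-4) = 8 - (-16) = 24
j: 4·4 - (-1)·4 = 16 - (-4) = 20
k: (-1)·(-4) - 2·4 = 4 - 8 = -4
n × s = (24, 20, -4)
m · (n × s) = (-4)·24 + 3·20 + 4·(-4) = -96 + 60 - 16 = -52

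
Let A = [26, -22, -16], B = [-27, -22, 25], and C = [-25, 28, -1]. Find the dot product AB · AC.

AB = B − A = (-53, 0, 41)
AC = C − A = (-51, 50, 15)
AB · AC = (-53)·(-51) + 0·50 + 41·15 = 2703 + 0 + 615 = 3318

3318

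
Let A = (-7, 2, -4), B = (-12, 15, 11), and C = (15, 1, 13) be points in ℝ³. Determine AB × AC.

(236, 415, -281)

AB = (-5, 13, 15)
AC = (22, -1, 17)
i: 13·17 - 15·(-1) = 221 - (-15) = 236
j: 15·22 - (-5)·17 = 330 - (-85) = 415
k: (-5)·(-1) - 13·22 = 5 - 286 = -281
AB × AC = (236, 415, -281)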